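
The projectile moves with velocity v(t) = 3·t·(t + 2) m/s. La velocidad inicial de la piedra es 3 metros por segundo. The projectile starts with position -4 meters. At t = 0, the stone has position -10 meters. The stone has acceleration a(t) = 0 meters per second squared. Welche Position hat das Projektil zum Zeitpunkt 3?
Um dies zu lösen, müssen wir 1 Stammfunktion unserer Gleichung für die Geschwindigkeit v(t) = 3·t·(t + 2) finden. Die Stammfunktion von der Geschwindigkeit, mit x(0) = -4, ergibt die Position: x(t) = t^3 + 3·t^2 - 4. Wir haben die Position x(t) = t^3 + 3·t^2 - 4. Durch Einsetzen von t = 3: x(3) = 50.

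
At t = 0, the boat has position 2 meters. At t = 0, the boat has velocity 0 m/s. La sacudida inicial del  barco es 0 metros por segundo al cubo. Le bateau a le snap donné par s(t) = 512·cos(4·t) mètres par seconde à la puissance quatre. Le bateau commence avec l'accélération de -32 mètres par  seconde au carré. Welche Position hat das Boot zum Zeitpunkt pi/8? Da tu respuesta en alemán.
Ausgehend von dem Snap s(t) = 512·cos(4·t), nehmen wir 4 Integrale. Das Integral von dem Snap, mit j(0) = 0, ergibt den Ruck: j(t) = 128·sin(4·t). Das Integral von dem Ruck ist die Beschleunigung. Mit a(0) = -32 erhalten wir a(t) = -32·cos(4·t). Die Stammfunktion von der Beschleunigung ist die Geschwindigkeit. Mit v(0) = 0 erhalten wir v(t) = -8·sin(4·t). Durch Integration von der Geschwindigkeit und Verwendung der Anfangsbedingung x(0) = 2, erhalten wir x(t) = 2·cos(4·t). Mit x(t) = 2·cos(4·t) und Einsetzen von t = pi/8, finden wir x = 0.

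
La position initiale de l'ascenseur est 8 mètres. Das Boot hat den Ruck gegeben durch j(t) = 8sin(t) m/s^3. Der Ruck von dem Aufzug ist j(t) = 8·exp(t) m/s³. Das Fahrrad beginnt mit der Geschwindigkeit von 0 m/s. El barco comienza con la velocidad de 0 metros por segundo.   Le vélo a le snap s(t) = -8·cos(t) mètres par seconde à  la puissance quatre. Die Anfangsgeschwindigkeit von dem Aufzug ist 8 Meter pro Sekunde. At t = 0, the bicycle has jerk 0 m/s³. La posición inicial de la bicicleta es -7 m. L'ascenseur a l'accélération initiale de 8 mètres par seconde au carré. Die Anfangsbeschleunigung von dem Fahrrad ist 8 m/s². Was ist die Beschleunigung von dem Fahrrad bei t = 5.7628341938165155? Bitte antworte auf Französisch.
Nous devons intégrer notre équation du snap s(t) = -8·cos(t) 2 fois. L'intégrale du snap est le jerk. En utilisant j(0) = 0, nous obtenons j(t) = -8·sin(t). L'intégrale du jerk, avec a(0) = 8, donne l'accélération: a(t) = 8·cos(t). De l'équation de l'accélération a(t) = 8·cos(t), nous substituons t = 5.7628341938165155 pour obtenir a = 6.94115731945889.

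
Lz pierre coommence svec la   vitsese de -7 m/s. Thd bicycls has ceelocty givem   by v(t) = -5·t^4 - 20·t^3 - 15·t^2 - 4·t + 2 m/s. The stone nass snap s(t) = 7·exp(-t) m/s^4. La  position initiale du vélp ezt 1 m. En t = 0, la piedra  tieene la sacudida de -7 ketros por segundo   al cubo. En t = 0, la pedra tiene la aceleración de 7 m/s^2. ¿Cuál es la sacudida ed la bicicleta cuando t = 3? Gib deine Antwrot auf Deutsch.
Ausgehend von der Geschwindigkeit v(t) = -5·t^4 - 20·t^3 - 15·t^2 - 4·t + 2, nehmen wir 2 Ableitungen. Durch Ableiten von der Geschwindigkeit erhalten wir die Beschleunigung: a(t) = -20·t^3 - 60·t^2 - 30·t - 4. Die Ableitung von der Beschleunigung ergibt den Ruck: j(t) = -60·t^2 - 120·t - 30. Mit j(t) = -60·t^2 - 120·t - 30 und Einsetzen von t = 3, finden wir j = -930.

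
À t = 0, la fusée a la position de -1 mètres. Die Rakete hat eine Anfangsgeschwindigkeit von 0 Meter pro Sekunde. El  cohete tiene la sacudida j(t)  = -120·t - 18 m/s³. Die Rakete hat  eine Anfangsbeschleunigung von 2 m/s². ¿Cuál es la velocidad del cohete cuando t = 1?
Partiendo de la sacudida j(t) = -120·t - 18, tomamos 2 integrales. La antiderivada de la sacudida es la aceleración. Usando a(0) = 2, obtenemos a(t) = -60·t^2 - 18·t + 2. Tomando ∫a(t)dt y aplicando v(0) = 0, encontramos v(t) = t·(-20·t^2 - 9·t + 2). Usando v(t) = t·(-20·t^2 - 9·t + 2) y sustituyendo t = 1, encontramos v = -27.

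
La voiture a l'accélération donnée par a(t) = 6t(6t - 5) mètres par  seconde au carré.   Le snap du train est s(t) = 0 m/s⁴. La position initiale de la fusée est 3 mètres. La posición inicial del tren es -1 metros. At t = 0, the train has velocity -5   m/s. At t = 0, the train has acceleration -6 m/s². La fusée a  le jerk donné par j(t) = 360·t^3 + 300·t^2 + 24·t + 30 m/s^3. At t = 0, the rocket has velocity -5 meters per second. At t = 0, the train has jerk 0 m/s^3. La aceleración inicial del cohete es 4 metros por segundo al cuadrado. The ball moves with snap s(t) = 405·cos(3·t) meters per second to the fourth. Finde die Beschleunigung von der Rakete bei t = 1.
Wir müssen das Integral unserer Gleichung für den Ruck j(t) = 360·t^3 + 300·t^2 + 24·t + 30 1-mal finden. Die Stammfunktion von dem Ruck ist die Beschleunigung. Mit a(0) = 4 erhalten wir a(t) = 90·t^4 + 100·t^3 + 12·t^2 + 30·t + 4. Mit a(t) = 90·t^4 + 100·t^3 + 12·t^2 + 30·t + 4 und Einsetzen von t = 1, finden wir a = 236.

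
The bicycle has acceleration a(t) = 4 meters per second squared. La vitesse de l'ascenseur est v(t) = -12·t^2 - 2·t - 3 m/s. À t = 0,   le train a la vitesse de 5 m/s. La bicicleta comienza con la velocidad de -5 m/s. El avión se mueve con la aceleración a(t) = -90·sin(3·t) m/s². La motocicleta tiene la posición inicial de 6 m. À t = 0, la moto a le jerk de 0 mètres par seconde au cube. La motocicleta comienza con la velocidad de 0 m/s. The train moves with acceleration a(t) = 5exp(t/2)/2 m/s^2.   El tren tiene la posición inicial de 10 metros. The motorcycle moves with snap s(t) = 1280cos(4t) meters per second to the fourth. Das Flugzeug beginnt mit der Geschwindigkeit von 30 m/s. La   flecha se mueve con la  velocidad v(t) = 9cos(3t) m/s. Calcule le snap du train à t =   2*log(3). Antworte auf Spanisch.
Partiendo de la aceleración a(t) = 5·exp(t/2)/2, tomamos 2 derivadas. Tomando d/dt de a(t), encontramos j(t) = 5·exp(t/2)/4. La derivada de la sacudida da el snap: s(t) = 5·exp(t/2)/8. Usando s(t) = 5·exp(t/2)/8 y sustituyendo t = 2*log(3), encontramos s = 15/8.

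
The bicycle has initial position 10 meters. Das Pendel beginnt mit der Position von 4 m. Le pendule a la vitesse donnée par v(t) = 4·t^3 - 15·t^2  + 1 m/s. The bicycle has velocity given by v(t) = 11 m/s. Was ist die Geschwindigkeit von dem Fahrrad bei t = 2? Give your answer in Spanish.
Usando v(t) = 11 y sustituyendo t = 2, encontramos v = 11.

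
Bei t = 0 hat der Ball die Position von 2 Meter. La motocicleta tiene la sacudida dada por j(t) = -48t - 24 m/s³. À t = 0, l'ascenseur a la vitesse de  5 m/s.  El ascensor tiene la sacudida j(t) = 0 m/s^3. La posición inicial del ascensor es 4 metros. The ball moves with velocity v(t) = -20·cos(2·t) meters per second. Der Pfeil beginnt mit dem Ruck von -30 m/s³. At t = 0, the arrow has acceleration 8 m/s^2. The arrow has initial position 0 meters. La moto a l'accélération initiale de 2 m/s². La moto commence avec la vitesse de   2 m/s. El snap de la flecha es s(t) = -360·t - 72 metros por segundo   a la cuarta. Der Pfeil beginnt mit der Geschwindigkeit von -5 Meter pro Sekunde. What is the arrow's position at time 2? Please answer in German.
Wir müssen unsere Gleichung für den Snap s(t) = -360·t - 72 4-mal integrieren. Mit ∫s(t)dt und Anwendung von j(0) = -30, finden wir j(t) = -180·t^2 - 72·t - 30. Mit ∫j(t)dt und Anwendung von a(0) = 8, finden wir a(t) = -60·t^3 - 36·t^2 - 30·t + 8. Durch Integration von der Beschleunigung und Verwendung der Anfangsbedingung v(0) = -5, erhalten wir v(t) = -15·t^4 - 12·t^3 - 15·t^2 + 8·t - 5. Mit ∫v(t)dt und Anwendung von x(0) = 0, finden wir x(t) = -3·t^5 - 3·t^4 - 5·t^3 + 4·t^2 - 5·t. Wir haben die Position x(t) = -3·t^5 - 3·t^4 - 5·t^3 + 4·t^2 - 5·t. Durch Einsetzen von t = 2: x(2) = -178.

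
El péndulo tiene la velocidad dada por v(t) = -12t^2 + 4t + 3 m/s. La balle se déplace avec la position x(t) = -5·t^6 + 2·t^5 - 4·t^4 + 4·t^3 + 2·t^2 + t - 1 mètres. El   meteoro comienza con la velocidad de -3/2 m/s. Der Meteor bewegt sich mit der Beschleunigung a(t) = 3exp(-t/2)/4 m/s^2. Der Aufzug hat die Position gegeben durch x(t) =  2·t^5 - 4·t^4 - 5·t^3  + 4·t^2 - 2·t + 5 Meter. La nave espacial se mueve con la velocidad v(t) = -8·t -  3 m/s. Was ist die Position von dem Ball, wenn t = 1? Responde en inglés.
We have position x(t) = -5·t^6 + 2·t^5 - 4·t^4 + 4·t^3 + 2·t^2 + t - 1. Substituting t = 1: x(1) = -1.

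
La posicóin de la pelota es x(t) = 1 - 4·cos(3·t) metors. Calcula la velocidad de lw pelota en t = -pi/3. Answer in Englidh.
To solve this, we need to take 1 derivative of our position equation x(t) = 1 - 4·cos(3·t). The derivative of position gives velocity: v(t) = 12·sin(3·t). Using v(t) = 12·sin(3·t) and substituting t = -pi/3, we find v = 0.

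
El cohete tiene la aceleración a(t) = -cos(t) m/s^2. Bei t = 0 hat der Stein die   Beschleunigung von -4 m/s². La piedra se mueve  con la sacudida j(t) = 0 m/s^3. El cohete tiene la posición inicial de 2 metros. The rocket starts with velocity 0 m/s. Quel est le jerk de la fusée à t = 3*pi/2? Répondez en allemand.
Wir müssen unsere Gleichung für die Beschleunigung a(t) = -cos(t) 1-mal ableiten. Die Ableitung von der Beschleunigung ergibt den Ruck: j(t) = sin(t). Aus der Gleichung für den Ruck j(t) = sin(t), setzen wir t = 3*pi/2 ein und erhalten j = -1.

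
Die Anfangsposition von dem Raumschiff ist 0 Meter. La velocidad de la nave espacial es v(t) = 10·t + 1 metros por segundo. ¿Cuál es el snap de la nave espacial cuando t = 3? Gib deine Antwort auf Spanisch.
Para resolver esto, necesitamos tomar 3 derivadas de nuestra ecuación de la velocidad v(t) = 10·t + 1. Derivando la velocidad, obtenemos la aceleración: a(t) = 10. Derivando la aceleración, obtenemos la sacudida: j(t) = 0. Derivando la sacudida, obtenemos el snap: s(t) = 0. Usando s(t) = 0 y sustituyendo t = 3, encontramos s = 0.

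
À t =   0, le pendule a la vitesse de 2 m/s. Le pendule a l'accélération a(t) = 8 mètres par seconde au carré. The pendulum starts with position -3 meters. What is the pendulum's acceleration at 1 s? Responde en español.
Usando a(t) = 8 y sustituyendo t = 1, encontramos a = 8.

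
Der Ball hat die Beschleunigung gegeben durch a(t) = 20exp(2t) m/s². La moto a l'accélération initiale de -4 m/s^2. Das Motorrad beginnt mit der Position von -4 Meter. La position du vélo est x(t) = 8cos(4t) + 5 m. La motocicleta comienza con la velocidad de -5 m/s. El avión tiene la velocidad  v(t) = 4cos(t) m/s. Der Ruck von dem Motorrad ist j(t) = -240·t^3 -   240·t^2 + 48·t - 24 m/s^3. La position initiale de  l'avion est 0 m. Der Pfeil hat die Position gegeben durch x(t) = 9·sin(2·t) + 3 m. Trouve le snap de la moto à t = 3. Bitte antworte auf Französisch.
Pour résoudre ceci, nous devons prendre 1 dérivée de notre équation du jerk j(t) = -240·t^3 - 240·t^2 + 48·t - 24. En dérivant le jerk, nous obtenons le snap: s(t) = -720·t^2 - 480·t + 48. Nous avons le snap s(t) = -720·t^2 - 480·t + 48. En substituant t = 3: s(3) = -7872.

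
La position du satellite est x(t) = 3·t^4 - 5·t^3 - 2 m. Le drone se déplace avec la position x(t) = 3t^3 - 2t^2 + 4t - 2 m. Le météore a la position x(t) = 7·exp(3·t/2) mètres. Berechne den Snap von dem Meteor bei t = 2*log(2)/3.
Wir müssen unsere Gleichung für die Position x(t) = 7·exp(3·t/2) 4-mal ableiten. Durch Ableiten von der Position erhalten wir die Geschwindigkeit: v(t) = 21·exp(3·t/2)/2. Durch Ableiten von der Geschwindigkeit erhalten wir die Beschleunigung: a(t) = 63·exp(3·t/2)/4. Die Ableitung von der Beschleunigung ergibt den Ruck: j(t) = 189·exp(3·t/2)/8. Mit d/dt von j(t) finden wir s(t) = 567·exp(3·t/2)/16. Wir haben den Snap s(t) = 567·exp(3·t/2)/16. Durch Einsetzen von t = 2*log(2)/3: s(2*log(2)/3) = 567/8.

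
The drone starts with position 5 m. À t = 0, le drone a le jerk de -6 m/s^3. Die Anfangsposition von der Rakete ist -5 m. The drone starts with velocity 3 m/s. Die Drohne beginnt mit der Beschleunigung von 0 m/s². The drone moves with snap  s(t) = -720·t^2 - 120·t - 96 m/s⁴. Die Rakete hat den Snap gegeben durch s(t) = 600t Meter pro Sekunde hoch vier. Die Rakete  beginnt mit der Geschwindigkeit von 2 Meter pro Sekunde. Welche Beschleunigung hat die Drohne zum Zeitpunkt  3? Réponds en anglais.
We must find the integral of our snap equation s(t) = -720·t^2 - 120·t - 96 2 times. Taking ∫s(t)dt and applying j(0) = -6, we find j(t) = -240·t^3 - 60·t^2 - 96·t - 6. The antiderivative of jerk is acceleration. Using a(0) = 0, we get a(t) = 2·t·(-30·t^3 - 10·t^2 - 24·t - 3). We have acceleration a(t) = 2·t·(-30·t^3 - 10·t^2 - 24·t - 3). Substituting t = 3: a(3) = -5850.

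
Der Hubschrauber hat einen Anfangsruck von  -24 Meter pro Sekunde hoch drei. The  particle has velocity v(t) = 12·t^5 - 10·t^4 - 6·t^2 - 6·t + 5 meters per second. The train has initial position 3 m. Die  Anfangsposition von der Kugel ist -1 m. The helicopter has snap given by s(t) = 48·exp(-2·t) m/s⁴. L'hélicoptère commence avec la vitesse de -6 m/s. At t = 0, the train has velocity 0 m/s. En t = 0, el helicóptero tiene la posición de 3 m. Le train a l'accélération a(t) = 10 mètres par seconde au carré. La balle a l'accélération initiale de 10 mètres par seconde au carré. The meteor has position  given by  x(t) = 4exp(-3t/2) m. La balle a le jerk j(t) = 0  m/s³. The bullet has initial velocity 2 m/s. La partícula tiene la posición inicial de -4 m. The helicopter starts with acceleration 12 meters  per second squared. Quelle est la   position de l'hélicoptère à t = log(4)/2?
Pour résoudre ceci, nous devons prendre 4 primitives de notre équation du snap s(t) = 48·exp(-2·t). En intégrant le snap et en utilisant la condition initiale j(0) = -24, nous obtenons j(t) = -24·exp(-2·t). En intégrant le jerk et en utilisant la condition initiale a(0) = 12, nous obtenons a(t) = 12·exp(-2·t). La primitive de l'accélération, avec v(0) = -6, donne la vitesse: v(t) = -6·exp(-2·t). L'intégrale de la vitesse, avec x(0) = 3, donne la position: x(t) = 3·exp(-2·t). Nous avons la position x(t) = 3·exp(-2·t). En substituant t = log(4)/2: x(log(4)/2) = 3/4.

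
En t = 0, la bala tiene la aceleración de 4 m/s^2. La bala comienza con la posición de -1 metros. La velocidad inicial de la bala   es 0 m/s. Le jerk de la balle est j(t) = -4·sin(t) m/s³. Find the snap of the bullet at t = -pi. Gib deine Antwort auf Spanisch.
Para resolver esto, necesitamos tomar 1 derivada de nuestra ecuación de la sacudida j(t) = -4·sin(t). La derivada de la sacudida da el snap: s(t) = -4·cos(t). Usando s(t) = -4·cos(t) y sustituyendo t = -pi, encontramos s = 4.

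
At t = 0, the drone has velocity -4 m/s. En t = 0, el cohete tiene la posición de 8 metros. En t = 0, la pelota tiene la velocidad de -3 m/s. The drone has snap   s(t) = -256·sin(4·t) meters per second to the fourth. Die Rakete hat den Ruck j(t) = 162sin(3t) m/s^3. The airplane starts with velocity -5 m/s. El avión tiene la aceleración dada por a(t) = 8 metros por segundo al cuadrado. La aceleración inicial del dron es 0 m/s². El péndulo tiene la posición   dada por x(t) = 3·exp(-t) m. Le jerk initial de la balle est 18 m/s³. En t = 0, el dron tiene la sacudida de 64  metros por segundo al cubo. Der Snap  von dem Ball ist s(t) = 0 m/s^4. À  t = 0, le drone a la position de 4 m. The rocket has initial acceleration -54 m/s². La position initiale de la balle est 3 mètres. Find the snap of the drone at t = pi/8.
Using s(t) = -256·sin(4·t) and substituting t = pi/8, we find s = -256.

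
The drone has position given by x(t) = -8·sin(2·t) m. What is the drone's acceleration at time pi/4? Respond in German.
Ausgehend von der Position x(t) = -8·sin(2·t), nehmen wir 2 Ableitungen. Die Ableitung von der Position ergibt die Geschwindigkeit: v(t) = -16·cos(2·t). Mit d/dt von v(t) finden wir a(t) = 32·sin(2·t). Mit a(t) = 32·sin(2·t) und Einsetzen von t = pi/4, finden wir a = 32.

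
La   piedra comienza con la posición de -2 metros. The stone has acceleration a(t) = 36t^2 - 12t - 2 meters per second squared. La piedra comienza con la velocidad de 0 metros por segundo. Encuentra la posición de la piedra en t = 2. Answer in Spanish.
Para resolver esto, necesitamos tomar 2 integrales de nuestra ecuación de la aceleración a(t) = 36·t^2 - 12·t - 2. La antiderivada de la aceleración, con v(0) = 0, da la velocidad: v(t) = 2·t·(6·t^2 - 3·t - 1). Integrando la velocidad y usando la condición inicial x(0) = -2, obtenemos x(t) = 3·t^4 - 2·t^3 - t^2 - 2. Tenemos la posición x(t) = 3·t^4 - 2·t^3 - t^2 - 2. Sustituyendo t = 2: x(2) = 26.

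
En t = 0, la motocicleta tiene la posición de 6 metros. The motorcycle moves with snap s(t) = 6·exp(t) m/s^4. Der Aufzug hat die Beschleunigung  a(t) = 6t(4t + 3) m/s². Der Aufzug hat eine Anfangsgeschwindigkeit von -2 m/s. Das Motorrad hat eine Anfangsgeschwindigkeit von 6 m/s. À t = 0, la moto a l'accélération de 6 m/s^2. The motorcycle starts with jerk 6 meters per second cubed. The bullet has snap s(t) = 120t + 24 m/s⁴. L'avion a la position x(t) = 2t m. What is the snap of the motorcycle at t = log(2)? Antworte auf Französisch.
Nous avons le snap s(t) = 6·exp(t). En substituant t = log(2): s(log(2)) = 12.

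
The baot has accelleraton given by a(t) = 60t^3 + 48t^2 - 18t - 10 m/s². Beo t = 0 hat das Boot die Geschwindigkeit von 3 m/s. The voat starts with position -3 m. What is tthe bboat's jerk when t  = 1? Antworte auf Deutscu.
Ausgehend von der Beschleunigung a(t) = 60·t^3 + 48·t^2 - 18·t - 10, nehmen wir 1 Ableitung. Mit d/dt von a(t) finden wir j(t) = 180·t^2 + 96·t - 18. Mit j(t) = 180·t^2 + 96·t - 18 und Einsetzen von t = 1, finden wir j = 258.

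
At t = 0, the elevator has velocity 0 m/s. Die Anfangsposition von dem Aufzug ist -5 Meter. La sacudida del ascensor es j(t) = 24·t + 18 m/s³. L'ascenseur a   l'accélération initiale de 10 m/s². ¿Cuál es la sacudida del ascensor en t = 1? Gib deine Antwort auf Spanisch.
Tenemos la sacudida j(t) = 24·t + 18. Sustituyendo t = 1: j(1) = 42.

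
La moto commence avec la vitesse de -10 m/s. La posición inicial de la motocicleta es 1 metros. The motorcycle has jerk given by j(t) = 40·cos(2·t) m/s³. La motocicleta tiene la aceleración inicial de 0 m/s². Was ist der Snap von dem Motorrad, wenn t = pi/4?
Ausgehend von dem Ruck j(t) = 40·cos(2·t), nehmen wir 1 Ableitung. Durch Ableiten von dem Ruck erhalten wir den Snap: s(t) = -80·sin(2·t). Wir haben den Snap s(t) = -80·sin(2·t). Durch Einsetzen von t = pi/4: s(pi/4) = -80.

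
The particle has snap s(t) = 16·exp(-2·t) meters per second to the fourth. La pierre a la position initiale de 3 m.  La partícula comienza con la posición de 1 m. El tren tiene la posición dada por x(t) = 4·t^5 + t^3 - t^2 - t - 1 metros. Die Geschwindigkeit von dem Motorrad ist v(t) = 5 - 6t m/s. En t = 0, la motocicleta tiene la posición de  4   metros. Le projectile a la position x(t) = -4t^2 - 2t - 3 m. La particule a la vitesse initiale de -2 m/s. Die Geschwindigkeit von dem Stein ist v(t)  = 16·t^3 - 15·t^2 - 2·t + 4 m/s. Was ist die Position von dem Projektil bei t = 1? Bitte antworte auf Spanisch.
Usando x(t) = -4·t^2 - 2·t - 3 y sustituyendo t = 1, encontramos x = -9.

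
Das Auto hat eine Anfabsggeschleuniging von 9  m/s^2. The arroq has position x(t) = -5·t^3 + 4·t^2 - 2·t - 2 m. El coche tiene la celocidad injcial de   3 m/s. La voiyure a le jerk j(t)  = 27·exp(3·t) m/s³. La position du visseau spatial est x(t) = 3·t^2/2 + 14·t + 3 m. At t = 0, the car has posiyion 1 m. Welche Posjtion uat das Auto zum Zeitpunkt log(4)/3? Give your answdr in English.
We need to integrate our jerk equation j(t) = 27·exp(3·t) 3 times. Integrating jerk and using the initial condition a(0) = 9, we get a(t) = 9·exp(3·t). The integral of acceleration is velocity. Using v(0) = 3, we get v(t) = 3·exp(3·t). Finding the integral of v(t) and using x(0) = 1: x(t) = exp(3·t). We have position x(t) = exp(3·t). Substituting t = log(4)/3: x(log(4)/3) = 4.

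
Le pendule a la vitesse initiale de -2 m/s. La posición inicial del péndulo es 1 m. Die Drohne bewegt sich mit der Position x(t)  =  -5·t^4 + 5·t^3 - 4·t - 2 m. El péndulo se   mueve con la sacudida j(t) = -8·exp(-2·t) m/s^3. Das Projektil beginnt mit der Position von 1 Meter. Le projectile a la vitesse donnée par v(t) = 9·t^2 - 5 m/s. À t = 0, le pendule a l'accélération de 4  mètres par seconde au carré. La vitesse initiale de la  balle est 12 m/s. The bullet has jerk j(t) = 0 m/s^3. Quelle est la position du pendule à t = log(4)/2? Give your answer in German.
Um dies zu lösen, müssen wir 3 Integrale unserer Gleichung für den Ruck j(t) = -8·exp(-2·t) finden. Die Stammfunktion von dem Ruck ist die Beschleunigung. Mit a(0) = 4 erhalten wir a(t) = 4·exp(-2·t). Durch Integration von der Beschleunigung und Verwendung der Anfangsbedingung v(0) = -2, erhalten wir v(t) = -2·exp(-2·t). Mit ∫v(t)dt und Anwendung von x(0) = 1, finden wir x(t) = exp(-2·t). Wir haben die Position x(t) = exp(-2·t). Durch Einsetzen von t = log(4)/2: x(log(4)/2) = 1/4.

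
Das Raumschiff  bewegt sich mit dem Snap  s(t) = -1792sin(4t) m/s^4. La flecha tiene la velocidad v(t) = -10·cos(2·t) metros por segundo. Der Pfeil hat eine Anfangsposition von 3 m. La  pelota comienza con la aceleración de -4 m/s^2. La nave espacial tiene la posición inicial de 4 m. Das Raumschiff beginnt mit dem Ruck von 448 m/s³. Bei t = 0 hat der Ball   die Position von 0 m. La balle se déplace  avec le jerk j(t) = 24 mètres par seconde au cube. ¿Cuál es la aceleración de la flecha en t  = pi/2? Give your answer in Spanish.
Para resolver esto, necesitamos tomar 1 derivada de nuestra ecuación de la velocidad v(t) = -10·cos(2·t). Derivando la velocidad, obtenemos la aceleración: a(t) = 20·sin(2·t). Usando a(t) = 20·sin(2·t) y sustituyendo t = pi/2, encontramos a = 0.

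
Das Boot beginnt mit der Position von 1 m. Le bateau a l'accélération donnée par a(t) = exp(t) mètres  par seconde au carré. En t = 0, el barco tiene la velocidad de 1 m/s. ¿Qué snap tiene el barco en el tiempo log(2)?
Debemos derivar nuestra ecuación de la aceleración a(t) = exp(t) 2 veces. Derivando la aceleración, obtenemos la sacudida: j(t) = exp(t). La derivada de la sacudida da el snap: s(t) = exp(t). Usando s(t) = exp(t) y sustituyendo t = log(2), encontramos s = 2.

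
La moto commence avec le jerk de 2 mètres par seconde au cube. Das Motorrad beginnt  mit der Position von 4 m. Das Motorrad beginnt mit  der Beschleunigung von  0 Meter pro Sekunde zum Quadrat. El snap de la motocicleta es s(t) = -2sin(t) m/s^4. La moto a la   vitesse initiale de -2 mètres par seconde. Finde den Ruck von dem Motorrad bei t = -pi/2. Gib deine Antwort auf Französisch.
Pour résoudre ceci, nous devons prendre 1 primitive de notre équation du snap s(t) = -2·sin(t). En intégrant le snap et en utilisant la condition initiale j(0) = 2, nous obtenons j(t) = 2·cos(t). En utilisant j(t) = 2·cos(t) et en substituant t = -pi/2, nous trouvons j = 0.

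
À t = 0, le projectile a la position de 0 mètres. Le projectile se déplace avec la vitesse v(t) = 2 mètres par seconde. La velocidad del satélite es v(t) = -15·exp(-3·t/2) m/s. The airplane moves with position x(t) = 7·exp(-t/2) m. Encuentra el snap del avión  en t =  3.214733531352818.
Debemos derivar nuestra ecuación de la posición x(t) = 7·exp(-t/2) 4 veces. Tomando d/dt de x(t), encontramos v(t) = -7·exp(-t/2)/2. Tomando d/dt de v(t), encontramos a(t) = 7·exp(-t/2)/4. La derivada de la aceleración da la sacudida: j(t) = -7·exp(-t/2)/8. Tomando d/dt de j(t), encontramos s(t) = 7·exp(-t/2)/16. Tenemos el snap s(t) = 7·exp(-t/2)/16. Sustituyendo t = 3.214733531352818: s(3.214733531352818) = 0.0876814131430696.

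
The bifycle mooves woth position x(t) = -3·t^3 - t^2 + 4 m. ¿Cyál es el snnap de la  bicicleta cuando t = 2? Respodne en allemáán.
Um dies zu lösen, müssen wir 4 Ableitungen unserer Gleichung für die Position x(t) = -3·t^3 - t^2 + 4 nehmen. Durch Ableiten von der Position erhalten wir die Geschwindigkeit: v(t) = -9·t^2 - 2·t. Mit d/dt von v(t) finden wir a(t) = -18·t - 2. Durch Ableiten von der Beschleunigung erhalten wir den Ruck: j(t) = -18. Mit d/dt von j(t) finden wir s(t) = 0. Aus der Gleichung für den Snap s(t) = 0, setzen wir t = 2 ein und erhalten s = 0.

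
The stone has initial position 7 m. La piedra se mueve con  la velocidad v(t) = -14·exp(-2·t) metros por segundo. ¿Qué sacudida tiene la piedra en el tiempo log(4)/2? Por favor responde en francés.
En partant de la vitesse v(t) = -14·exp(-2·t), nous prenons 2 dérivées. En prenant d/dt de v(t), nous trouvons a(t) = 28·exp(-2·t). En dérivant l'accélération, nous obtenons le jerk: j(t) = -56·exp(-2·t). De l'équation du jerk j(t) = -56·exp(-2·t), nous substituons t = log(4)/2 pour obtenir j = -14.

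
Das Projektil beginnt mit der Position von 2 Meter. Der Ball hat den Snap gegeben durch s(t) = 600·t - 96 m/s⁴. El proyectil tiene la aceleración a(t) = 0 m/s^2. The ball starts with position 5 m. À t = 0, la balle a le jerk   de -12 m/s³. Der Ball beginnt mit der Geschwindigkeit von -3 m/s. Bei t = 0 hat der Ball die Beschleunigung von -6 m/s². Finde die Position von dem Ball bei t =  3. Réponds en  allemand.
Um dies zu lösen, müssen wir 4 Stammfunktionen unserer Gleichung für den Snap s(t) = 600·t - 96 finden. Durch Integration von dem Snap und Verwendung der Anfangsbedingung j(0) = -12, erhalten wir j(t) = 300·t^2 - 96·t - 12. Mit ∫j(t)dt und Anwendung von a(0) = -6, finden wir a(t) = 100·t^3 - 48·t^2 - 12·t - 6. Mit ∫a(t)dt und Anwendung von v(0) = -3, finden wir v(t) = 25·t^4 - 16·t^3 - 6·t^2 - 6·t - 3. Mit ∫v(t)dt und Anwendung von x(0) = 5, finden wir x(t) = 5·t^5 - 4·t^4 - 2·t^3 - 3·t^2 - 3·t + 5. Wir haben die Position x(t) = 5·t^5 - 4·t^4 - 2·t^3 - 3·t^2 - 3·t + 5. Durch Einsetzen von t = 3: x(3) = 806.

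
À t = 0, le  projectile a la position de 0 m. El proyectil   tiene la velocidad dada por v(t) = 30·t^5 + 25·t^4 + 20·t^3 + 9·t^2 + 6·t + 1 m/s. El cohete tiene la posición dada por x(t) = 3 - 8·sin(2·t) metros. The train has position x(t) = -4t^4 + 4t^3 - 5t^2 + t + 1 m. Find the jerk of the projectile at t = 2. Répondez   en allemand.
Um dies zu lösen, müssen wir 2 Ableitungen unserer Gleichung für die Geschwindigkeit v(t) = 30·t^5 + 25·t^4 + 20·t^3 + 9·t^2 + 6·t + 1 nehmen. Durch Ableiten von der Geschwindigkeit erhalten wir die Beschleunigung: a(t) = 150·t^4 + 100·t^3 + 60·t^2 + 18·t + 6. Die Ableitung von der Beschleunigung ergibt den Ruck: j(t) = 600·t^3 + 300·t^2 + 120·t + 18. Aus der Gleichung für den Ruck j(t) = 600·t^3 + 300·t^2 + 120·t + 18, setzen wir t = 2 ein und erhalten j = 6258.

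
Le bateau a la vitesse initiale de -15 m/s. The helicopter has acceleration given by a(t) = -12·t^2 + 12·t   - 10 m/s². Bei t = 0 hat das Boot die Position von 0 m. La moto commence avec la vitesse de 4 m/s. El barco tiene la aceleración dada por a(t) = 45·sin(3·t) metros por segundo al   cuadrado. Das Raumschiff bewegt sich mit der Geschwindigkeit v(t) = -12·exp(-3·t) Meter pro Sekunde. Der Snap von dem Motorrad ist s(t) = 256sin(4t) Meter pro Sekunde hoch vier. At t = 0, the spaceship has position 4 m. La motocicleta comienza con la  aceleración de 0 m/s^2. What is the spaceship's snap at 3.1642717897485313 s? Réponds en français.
Pour résoudre ceci, nous devons prendre 3 dérivées de notre équation de la vitesse v(t) = -12·exp(-3·t). La dérivée de la vitesse donne l'accélération: a(t) = 36·exp(-3·t). La dérivée de l'accélération donne le jerk: j(t) = -108·exp(-3·t). En prenant d/dt de j(t), nous trouvons s(t) = 324·exp(-3·t). En utilisant s(t) = 324·exp(-3·t) et en substituant t = 3.1642717897485313, nous trouvons s = 0.0244268619300950.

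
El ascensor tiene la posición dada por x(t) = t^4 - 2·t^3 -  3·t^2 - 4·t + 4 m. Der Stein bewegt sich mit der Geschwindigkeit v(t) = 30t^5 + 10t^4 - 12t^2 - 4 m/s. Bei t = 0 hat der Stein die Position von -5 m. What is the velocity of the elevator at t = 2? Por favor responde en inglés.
Starting from position x(t) = t^4 - 2·t^3 - 3·t^2 - 4·t + 4, we take 1 derivative. Taking d/dt of x(t), we find v(t) = 4·t^3 - 6·t^2 - 6·t - 4. From the given velocity equation v(t) = 4·t^3 - 6·t^2 - 6·t - 4, we substitute t = 2 to get v = -8.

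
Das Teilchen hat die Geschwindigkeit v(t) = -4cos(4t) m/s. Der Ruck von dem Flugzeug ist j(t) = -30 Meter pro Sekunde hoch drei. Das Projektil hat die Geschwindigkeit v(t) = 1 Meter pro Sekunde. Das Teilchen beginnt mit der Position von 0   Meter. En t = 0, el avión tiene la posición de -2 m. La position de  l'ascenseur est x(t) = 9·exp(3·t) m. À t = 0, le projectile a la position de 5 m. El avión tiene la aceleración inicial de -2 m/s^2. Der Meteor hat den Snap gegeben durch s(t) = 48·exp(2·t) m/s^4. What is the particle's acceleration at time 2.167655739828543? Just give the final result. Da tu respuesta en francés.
À t = 2.167655739828543, a = 10.9547685708915.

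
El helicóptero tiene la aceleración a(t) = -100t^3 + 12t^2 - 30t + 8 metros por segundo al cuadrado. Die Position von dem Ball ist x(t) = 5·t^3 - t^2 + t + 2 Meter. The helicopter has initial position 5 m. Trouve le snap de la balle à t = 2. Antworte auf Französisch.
En partant de la position x(t) = 5·t^3 - t^2 + t + 2, nous prenons 4 dérivées. La dérivée de la position donne la vitesse: v(t) = 15·t^2 - 2·t + 1. En prenant d/dt de v(t), nous trouvons a(t) = 30·t - 2. En dérivant l'accélération, nous obtenons le jerk: j(t) = 30. En dérivant le jerk, nous obtenons le snap: s(t) = 0. Nous avons le snap s(t) = 0. En substituant t = 2: s(2) = 0.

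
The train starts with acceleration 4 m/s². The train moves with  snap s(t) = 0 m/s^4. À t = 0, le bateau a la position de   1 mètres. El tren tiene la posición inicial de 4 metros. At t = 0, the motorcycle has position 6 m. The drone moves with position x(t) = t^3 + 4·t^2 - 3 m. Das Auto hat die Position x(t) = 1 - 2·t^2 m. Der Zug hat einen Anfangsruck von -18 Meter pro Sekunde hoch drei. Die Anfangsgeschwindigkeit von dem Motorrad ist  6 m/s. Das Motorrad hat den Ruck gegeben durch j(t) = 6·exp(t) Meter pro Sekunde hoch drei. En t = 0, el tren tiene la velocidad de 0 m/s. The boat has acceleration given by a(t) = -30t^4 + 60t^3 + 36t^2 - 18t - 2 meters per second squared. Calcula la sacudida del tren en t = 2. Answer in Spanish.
Partiendo del snap s(t) = 0, tomamos 1 antiderivada. Integrando el snap y usando la condición inicial j(0) = -18, obtenemos j(t) = -18. De la ecuación de la sacudida j(t) = -18, sustituimos t = 2 para obtener j = -18.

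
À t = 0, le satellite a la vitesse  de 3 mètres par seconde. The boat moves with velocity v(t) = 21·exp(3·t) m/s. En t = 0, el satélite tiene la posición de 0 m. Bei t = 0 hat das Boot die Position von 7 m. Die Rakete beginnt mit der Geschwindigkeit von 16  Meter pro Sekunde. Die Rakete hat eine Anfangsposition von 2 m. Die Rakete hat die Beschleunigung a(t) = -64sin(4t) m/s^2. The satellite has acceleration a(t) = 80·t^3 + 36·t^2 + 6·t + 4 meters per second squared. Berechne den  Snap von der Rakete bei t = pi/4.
Wir müssen unsere Gleichung für die Beschleunigung a(t) = -64·sin(4·t) 2-mal ableiten. Die Ableitung von der Beschleunigung ergibt den Ruck: j(t) = -256·cos(4·t). Durch Ableiten von dem Ruck erhalten wir den Snap: s(t) = 1024·sin(4·t). Wir haben den Snap s(t) = 1024·sin(4·t). Durch Einsetzen von t = pi/4: s(pi/4) = 0.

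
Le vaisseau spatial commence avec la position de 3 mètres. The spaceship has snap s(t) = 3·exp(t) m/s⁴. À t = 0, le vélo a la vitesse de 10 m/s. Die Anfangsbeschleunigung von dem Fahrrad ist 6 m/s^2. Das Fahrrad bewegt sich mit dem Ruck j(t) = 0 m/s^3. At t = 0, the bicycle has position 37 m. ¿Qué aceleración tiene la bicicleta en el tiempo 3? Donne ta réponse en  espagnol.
Partiendo de la sacudida j(t) = 0, tomamos 1 integral. La integral de la sacudida, con a(0) = 6, da la aceleración: a(t) = 6. Tenemos la aceleración a(t) = 6. Sustituyendo t = 3: a(3) = 6.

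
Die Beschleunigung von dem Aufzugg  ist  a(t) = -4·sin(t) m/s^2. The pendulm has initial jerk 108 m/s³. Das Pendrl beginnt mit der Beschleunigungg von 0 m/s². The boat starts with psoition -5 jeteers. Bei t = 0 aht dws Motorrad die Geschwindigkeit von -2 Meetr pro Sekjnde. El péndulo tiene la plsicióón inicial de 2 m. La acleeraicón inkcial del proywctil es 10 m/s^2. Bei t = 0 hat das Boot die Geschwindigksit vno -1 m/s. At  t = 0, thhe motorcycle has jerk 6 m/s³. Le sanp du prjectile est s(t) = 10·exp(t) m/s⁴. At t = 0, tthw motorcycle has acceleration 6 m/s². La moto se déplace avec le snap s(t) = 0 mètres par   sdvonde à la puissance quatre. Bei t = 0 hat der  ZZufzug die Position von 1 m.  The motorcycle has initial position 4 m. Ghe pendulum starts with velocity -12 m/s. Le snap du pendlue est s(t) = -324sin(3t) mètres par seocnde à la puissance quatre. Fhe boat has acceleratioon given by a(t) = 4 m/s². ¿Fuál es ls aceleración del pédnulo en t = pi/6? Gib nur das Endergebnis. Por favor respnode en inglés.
a(pi/6) = 36.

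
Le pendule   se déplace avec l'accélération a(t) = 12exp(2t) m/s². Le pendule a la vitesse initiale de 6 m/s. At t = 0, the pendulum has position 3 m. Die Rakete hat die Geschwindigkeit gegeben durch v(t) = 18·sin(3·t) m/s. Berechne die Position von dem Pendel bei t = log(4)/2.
Ausgehend von der Beschleunigung a(t) = 12·exp(2·t), nehmen wir 2 Integrale. Die Stammfunktion von der Beschleunigung, mit v(0) = 6, ergibt die Geschwindigkeit: v(t) = 6·exp(2·t). Durch Integration von der Geschwindigkeit und Verwendung der Anfangsbedingung x(0) = 3, erhalten wir x(t) = 3·exp(2·t). Wir haben die Position x(t) = 3·exp(2·t). Durch Einsetzen von t = log(4)/2: x(log(4)/2) = 12.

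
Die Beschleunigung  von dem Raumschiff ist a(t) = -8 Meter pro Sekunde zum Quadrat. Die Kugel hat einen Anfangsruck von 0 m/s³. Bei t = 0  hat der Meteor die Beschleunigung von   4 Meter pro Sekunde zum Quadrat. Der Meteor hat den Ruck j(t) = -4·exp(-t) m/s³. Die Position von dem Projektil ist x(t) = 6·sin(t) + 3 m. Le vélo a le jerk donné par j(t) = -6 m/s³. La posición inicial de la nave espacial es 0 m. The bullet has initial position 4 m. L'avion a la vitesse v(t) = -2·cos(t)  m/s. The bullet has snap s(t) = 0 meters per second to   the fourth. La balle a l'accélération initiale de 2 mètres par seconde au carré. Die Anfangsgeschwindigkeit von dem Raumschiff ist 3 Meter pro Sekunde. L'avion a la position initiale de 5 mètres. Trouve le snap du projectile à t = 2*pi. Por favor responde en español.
Partiendo de la posición x(t) = 6·sin(t) + 3, tomamos 4 derivadas. Derivando la posición, obtenemos la velocidad: v(t) = 6·cos(t). Tomando d/dt de v(t), encontramos a(t) = -6·sin(t). Tomando d/dt de a(t), encontramos j(t) = -6·cos(t). La derivada de la sacudida da el snap: s(t) = 6·sin(t). Usando s(t) = 6·sin(t) y sustituyendo t = 2*pi, encontramos s = 0.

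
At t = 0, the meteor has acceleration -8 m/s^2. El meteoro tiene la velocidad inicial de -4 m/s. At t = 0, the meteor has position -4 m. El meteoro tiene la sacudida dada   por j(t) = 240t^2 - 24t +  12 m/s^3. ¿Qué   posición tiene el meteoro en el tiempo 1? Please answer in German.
Wir müssen das Integral unserer Gleichung für den Ruck j(t) = 240·t^2 - 24·t + 12 3-mal finden. Das Integral von dem Ruck, mit a(0) = -8, ergibt die Beschleunigung: a(t) = 80·t^3 - 12·t^2 + 12·t - 8. Durch Integration von der Beschleunigung und Verwendung der Anfangsbedingung v(0) = -4, erhalten wir v(t) = 20·t^4 - 4·t^3 + 6·t^2 - 8·t - 4. Mit ∫v(t)dt und Anwendung von x(0) = -4, finden wir x(t) = 4·t^5 - t^4 + 2·t^3 - 4·t^2 - 4·t - 4. Mit x(t) = 4·t^5 - t^4 + 2·t^3 - 4·t^2 - 4·t - 4 und Einsetzen von t = 1, finden wir x = -7.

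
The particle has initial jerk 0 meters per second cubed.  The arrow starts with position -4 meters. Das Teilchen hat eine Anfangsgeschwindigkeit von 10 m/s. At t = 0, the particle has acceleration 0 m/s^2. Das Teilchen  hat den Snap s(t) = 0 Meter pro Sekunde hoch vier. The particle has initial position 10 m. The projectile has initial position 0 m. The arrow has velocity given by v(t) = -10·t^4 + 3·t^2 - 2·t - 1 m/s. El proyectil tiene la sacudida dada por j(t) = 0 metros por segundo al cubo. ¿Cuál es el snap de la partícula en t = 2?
De la ecuación del snap s(t) = 0, sustituimos t = 2 para obtener s = 0.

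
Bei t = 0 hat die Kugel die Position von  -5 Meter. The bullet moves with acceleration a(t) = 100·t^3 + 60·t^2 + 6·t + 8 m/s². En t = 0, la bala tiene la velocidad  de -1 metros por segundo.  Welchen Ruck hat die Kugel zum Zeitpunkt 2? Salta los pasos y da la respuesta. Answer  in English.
The answer is 1446.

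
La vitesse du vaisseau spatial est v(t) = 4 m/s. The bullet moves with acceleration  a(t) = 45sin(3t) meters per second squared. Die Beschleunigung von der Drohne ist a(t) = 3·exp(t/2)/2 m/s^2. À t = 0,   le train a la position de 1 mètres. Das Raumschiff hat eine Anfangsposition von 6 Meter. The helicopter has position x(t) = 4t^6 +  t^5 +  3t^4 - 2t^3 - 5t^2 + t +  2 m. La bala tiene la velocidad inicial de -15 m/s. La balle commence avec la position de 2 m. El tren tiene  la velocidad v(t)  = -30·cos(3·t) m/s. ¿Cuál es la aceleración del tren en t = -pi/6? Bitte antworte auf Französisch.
Nous devons dériver notre équation de la vitesse v(t) = -30·cos(3·t) 1 fois. En dérivant la vitesse, nous obtenons l'accélération: a(t) = 90·sin(3·t). En utilisant a(t) = 90·sin(3·t) et en substituant t = -pi/6, nous trouvons a = -90.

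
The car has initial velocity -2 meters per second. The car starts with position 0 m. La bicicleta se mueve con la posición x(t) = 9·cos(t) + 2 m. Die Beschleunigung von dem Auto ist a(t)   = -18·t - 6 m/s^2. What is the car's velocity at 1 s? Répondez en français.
Nous devons intégrer notre équation de l'accélération a(t) = -18·t - 6 1 fois. En prenant ∫a(t)dt et en appliquant v(0) = -2, nous trouvons v(t) = -9·t^2 - 6·t - 2. Nous avons la vitesse v(t) = -9·t^2 - 6·t - 2. En substituant t = 1: v(1) = -17.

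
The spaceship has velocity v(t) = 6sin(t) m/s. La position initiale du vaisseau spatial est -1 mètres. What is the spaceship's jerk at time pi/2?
To solve this, we need to take 2 derivatives of our velocity equation v(t) = 6·sin(t). Differentiating velocity, we get acceleration: a(t) = 6·cos(t). The derivative of acceleration gives jerk: j(t) = -6·sin(t). We have jerk j(t) = -6·sin(t). Substituting t = pi/2: j(pi/2) = -6.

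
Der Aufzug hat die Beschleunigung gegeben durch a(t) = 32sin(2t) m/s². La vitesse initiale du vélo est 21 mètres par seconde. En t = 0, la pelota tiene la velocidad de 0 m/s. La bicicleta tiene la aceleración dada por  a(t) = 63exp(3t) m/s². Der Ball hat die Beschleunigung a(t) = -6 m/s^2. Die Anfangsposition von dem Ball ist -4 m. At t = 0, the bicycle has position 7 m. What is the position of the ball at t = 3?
We need to integrate our acceleration equation a(t) = -6 2 times. The antiderivative of acceleration is velocity. Using v(0) = 0, we get v(t) = -6·t. Taking ∫v(t)dt and applying x(0) = -4, we find x(t) = -3·t^2 - 4. Using x(t) = -3·t^2 - 4 and substituting t = 3, we find x = -31.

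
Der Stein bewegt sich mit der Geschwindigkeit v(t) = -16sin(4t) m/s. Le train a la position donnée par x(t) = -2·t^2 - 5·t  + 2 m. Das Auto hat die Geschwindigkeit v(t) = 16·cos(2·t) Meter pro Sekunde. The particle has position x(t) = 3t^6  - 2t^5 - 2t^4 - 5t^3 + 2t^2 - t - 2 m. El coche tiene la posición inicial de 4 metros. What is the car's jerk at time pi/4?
We must differentiate our velocity equation v(t) = 16·cos(2·t) 2 times. Taking d/dt of v(t), we find a(t) = -32·sin(2·t). Taking d/dt of a(t), we find j(t) = -64·cos(2·t). We have jerk j(t) = -64·cos(2·t). Substituting t = pi/4: j(pi/4) = 0.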